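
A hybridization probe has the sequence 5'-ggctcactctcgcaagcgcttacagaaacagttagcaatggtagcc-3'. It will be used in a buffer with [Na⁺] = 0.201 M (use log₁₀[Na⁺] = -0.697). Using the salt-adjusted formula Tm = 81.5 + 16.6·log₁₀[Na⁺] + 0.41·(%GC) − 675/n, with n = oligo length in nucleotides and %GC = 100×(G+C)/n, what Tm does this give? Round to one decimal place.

Length n = 46. A=13, T=9, G=11, C=13
G+C = 24, so %GC = 24/46 × 100 = 52.174%
Salt term: 16.6 × (-0.697) = -11.57
GC term: 0.41 × 52.174 = 21.391; length term: −675/46 = −14.674
Tm = 81.5 + (-11.57) + 21.391 − 14.674 = 76.647 → 76.6°C

76.6°C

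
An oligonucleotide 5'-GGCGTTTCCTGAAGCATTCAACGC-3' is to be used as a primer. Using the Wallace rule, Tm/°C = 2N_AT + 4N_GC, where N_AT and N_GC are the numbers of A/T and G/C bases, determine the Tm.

74°C

Scanning the sequence gives T=6, C=7, A=5, G=6.
AT pairs contribute 11, GC pairs contribute 13.
Tm = 4·13 + 2·11 = 52 + 22 = 74°C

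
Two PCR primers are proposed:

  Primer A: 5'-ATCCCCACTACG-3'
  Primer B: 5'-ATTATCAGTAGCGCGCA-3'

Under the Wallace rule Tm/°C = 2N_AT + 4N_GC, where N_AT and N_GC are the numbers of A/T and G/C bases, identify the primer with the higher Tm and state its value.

Primer B, 50°C

Primer A: A+T=5, G+C=7 → Tm = 2(5)+4(7) = 38°C
Primer B: A+T=9, G+C=8 → Tm = 2(9)+4(8) = 50°C
38°C vs 50°C → primer B is higher.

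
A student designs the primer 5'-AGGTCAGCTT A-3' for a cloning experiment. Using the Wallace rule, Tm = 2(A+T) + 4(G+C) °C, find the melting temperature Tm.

32°C

Base counts: C=2, T=3, G=3, A=3
AT pairs contribute 6, GC pairs contribute 5.
Tm = 2×6 + 4×5 = 32°C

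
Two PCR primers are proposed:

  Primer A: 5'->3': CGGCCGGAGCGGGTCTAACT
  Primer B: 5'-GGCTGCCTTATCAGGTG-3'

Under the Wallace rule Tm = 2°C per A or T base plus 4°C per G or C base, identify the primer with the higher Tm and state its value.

Primer A: A+T=6, G+C=14 → Tm = 2(6)+4(14) = 68°C
Primer B: A+T=7, G+C=10 → Tm = 2(7)+4(10) = 54°C
68°C vs 54°C → primer A is higher.

Primer A, 68°C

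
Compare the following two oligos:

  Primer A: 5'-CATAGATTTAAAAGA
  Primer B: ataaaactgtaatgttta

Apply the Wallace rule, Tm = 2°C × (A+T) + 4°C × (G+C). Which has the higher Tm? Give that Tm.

Primer B, 42°C

Primer A: A+T=12, G+C=3 → Tm = 2(12)+4(3) = 36°C
Primer B: A+T=15, G+C=3 → Tm = 2(15)+4(3) = 42°C
36°C vs 42°C → primer B is higher.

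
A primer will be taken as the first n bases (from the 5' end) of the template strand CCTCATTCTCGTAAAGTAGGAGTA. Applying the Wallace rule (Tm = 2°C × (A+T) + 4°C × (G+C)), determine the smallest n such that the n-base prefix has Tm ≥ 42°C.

First 14 bases: CCTCATTCTCGTAA → Tm = 40°C (< 42°C)
First 15 bases: CCTCATTCTCGTAAA → Tm = 42°C (≥ 42°C)
Each additional base adds 2°C (A/T) or 4°C (G/C), so Tm is non-decreasing in n; n = 15 is the first length to reach 42°C.

n = 15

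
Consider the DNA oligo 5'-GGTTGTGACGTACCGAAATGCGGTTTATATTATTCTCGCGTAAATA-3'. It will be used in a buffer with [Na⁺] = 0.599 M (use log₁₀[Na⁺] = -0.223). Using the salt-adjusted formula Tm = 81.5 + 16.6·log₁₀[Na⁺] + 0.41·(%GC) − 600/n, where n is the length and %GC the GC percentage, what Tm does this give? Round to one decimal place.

80.8°C

Length n = 46. Base counts: T=16, A=12, C=7, G=11
G+C = 18, so %GC = 18/46 × 100 = 39.13%
Salt term: 16.6 × (-0.223) = -3.702
GC term: 0.41 × 39.13 = 16.043; length term: −600/46 = −13.043
Tm = 81.5 + (-3.702) + 16.043 − 13.043 = 80.798 → 80.8°C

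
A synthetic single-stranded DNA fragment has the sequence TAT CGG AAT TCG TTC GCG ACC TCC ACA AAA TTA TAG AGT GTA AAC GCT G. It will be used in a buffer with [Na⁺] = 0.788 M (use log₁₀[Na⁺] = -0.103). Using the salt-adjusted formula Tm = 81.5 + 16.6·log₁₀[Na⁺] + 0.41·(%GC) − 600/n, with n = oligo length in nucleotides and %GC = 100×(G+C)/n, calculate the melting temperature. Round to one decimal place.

Length n = 49. Scanning the sequence gives G=10, T=13, A=15, C=11.
G+C = 21, so %GC = 21/49 × 100 = 42.857%
Salt term: 16.6 × (-0.103) = -1.71
GC term: 0.41 × 42.857 = 17.571; length term: −600/49 = −12.245
Tm = 81.5 + (-1.71) + 17.571 − 12.245 = 85.116 → 85.1°C

85.1°C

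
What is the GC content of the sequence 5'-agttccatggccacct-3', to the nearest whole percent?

T=4, A=3, C=6, G=3
G+C = 3 + 6 = 9 out of 16 bases
%GC = 9/16 × 100 = 56.25% ≈ 56%

56%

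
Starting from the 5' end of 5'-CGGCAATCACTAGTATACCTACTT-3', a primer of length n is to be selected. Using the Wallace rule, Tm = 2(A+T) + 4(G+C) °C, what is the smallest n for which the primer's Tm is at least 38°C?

n = 13

First 12 bases: CGGCAATCACTA → Tm = 36°C (< 38°C)
First 13 bases: CGGCAATCACTAG → Tm = 40°C (≥ 38°C)
Since every base adds ≥2°C, Tm only increases with n, so the threshold is first crossed at n = 13.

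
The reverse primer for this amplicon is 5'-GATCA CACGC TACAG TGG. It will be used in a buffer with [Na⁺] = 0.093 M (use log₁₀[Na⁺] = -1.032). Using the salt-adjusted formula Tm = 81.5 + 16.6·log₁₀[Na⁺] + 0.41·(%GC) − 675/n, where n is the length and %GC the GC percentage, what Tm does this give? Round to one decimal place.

49.6°C

Length n = 18. Scanning the sequence gives C=5, G=5, T=3, A=5.
G+C = 10, so %GC = 10/18 × 100 = 55.556%
Salt term: 16.6 × (-1.032) = -17.131
GC term: 0.41 × 55.556 = 22.778; length term: −675/18 = −37.5
Tm = 81.5 + (-17.131) + 22.778 − 37.5 = 49.647 → 49.6°C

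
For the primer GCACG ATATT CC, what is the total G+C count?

G=2, C=4, T=3, A=3
Total G or C: 2 + 4 = 6

6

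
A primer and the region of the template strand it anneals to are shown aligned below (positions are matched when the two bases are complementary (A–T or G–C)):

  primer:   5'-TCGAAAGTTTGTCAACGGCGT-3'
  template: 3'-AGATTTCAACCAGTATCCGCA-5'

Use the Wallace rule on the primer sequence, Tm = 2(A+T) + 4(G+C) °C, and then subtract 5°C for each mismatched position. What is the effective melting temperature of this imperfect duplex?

Primer base counts: A=5, T=6, G=6, C=4 → A+T=11, G+C=10
Perfect-match Tm = 2(11) + 4(10) = 22 + 40 = 62°C
Mismatches (positions where the bases are not complementary): 4 (at positions 3, 10, 15, 16)
Effective Tm = 62 − 4×5 = 62 − 20 = 42°C

42°C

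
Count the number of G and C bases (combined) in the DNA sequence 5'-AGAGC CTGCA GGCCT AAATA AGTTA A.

Counting bases: C=5, G=6, A=10, T=5
G+C = 6 + 5 = 11

11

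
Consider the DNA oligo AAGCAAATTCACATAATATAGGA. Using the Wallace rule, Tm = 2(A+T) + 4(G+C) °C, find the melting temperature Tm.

G=3, C=3, A=12, T=5
So N_AT = 17 and N_GC = 6.
Tm = 2(17) + 4(6) = 34 + 24 = 58°C

58°C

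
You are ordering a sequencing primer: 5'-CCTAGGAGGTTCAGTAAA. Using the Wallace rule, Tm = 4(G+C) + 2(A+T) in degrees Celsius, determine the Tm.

52°C

Scanning the sequence gives C=3, A=6, T=4, G=5.
AT pairs contribute 10, GC pairs contribute 8.
Tm = 4·8 + 2·10 = 32 + 20 = 52°C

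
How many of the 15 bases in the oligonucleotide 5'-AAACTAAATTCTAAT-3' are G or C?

2

Counting bases: T=5, A=8, G=0, C=2
Total G or C: 0 + 2 = 2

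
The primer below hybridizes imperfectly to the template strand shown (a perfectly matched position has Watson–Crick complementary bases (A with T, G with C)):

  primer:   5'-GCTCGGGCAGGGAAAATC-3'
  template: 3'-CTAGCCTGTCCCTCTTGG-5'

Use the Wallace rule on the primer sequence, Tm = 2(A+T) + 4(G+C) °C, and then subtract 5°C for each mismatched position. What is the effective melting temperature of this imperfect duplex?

38°C

Primer base counts: A=5, T=2, G=7, C=4 → A+T=7, G+C=11
Perfect-match Tm = 2(7) + 4(11) = 14 + 44 = 58°C
Mismatches (positions where the bases are not complementary): 4 (at positions 2, 7, 14, 17)
Effective Tm = 58 − 4×5 = 58 − 20 = 38°C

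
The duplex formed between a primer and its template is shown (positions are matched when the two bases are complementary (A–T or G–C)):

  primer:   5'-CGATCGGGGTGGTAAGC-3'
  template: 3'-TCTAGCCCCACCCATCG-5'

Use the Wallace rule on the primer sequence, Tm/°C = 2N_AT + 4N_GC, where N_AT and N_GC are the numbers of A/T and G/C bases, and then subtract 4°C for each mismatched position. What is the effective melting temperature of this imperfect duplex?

44°C

Primer base counts: A=3, T=3, G=8, C=3 → A+T=6, G+C=11
Perfect-match Tm = 2(6) + 4(11) = 12 + 44 = 56°C
Mismatches (positions where the bases are not complementary): 3 (at positions 1, 13, 14)
Effective Tm = 56 − 3×4 = 56 − 12 = 44°C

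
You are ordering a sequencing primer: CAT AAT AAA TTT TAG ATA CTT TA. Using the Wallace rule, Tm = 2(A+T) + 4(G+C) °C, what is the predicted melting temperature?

T=10, A=10, C=2, G=1
A+T = 20, G+C = 3
Tm = 4·3 + 2·20 = 12 + 40 = 52°C

52°C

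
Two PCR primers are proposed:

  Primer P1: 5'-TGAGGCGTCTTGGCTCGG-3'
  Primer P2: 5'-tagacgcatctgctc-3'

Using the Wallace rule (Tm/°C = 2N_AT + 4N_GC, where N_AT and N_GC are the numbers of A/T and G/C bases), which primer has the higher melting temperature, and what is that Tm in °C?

Primer P1, 60°C

Primer P1: A+T=6, G+C=12 → Tm = 2(6)+4(12) = 60°C
Primer P2: A+T=7, G+C=8 → Tm = 2(7)+4(8) = 46°C
60°C vs 46°C → primer P1 is higher.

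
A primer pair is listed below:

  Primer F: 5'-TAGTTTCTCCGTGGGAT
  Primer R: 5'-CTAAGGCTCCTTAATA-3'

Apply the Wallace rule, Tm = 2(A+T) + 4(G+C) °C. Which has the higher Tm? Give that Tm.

Primer F: A+T=9, G+C=8 → Tm = 2(9)+4(8) = 50°C
Primer R: A+T=10, G+C=6 → Tm = 2(10)+4(6) = 44°C
50°C vs 44°C → primer F is higher.

Primer F, 50°C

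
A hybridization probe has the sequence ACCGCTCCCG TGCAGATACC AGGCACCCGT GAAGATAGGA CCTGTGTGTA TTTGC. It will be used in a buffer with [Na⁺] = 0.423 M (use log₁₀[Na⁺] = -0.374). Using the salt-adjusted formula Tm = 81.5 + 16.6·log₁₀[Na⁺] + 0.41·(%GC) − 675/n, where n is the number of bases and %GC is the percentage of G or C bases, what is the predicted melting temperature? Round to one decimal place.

Length n = 55. Scanning the sequence gives A=12, C=16, T=12, G=15.
G+C = 31, so %GC = 31/55 × 100 = 56.364%
Salt term: 16.6 × (-0.374) = -6.208
GC term: 0.41 × 56.364 = 23.109; length term: −675/55 = −12.273
Tm = 81.5 + (-6.208) + 23.109 − 12.273 = 86.128 → 86.1°C

86.1°C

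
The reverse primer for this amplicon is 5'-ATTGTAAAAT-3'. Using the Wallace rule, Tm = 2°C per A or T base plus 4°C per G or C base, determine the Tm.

Base counts: C=0, G=1, T=4, A=5
A+T = 9, G+C = 1
Tm = 2×9 + 4×1 = 22°C

22°C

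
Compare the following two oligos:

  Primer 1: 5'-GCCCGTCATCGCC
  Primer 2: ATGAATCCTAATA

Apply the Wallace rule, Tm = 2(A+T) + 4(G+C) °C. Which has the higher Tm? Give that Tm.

Primer 1: A+T=3, G+C=10 → Tm = 2(3)+4(10) = 46°C
Primer 2: A+T=10, G+C=3 → Tm = 2(10)+4(3) = 32°C
46°C vs 32°C → primer 1 is higher.

Primer 1, 46°C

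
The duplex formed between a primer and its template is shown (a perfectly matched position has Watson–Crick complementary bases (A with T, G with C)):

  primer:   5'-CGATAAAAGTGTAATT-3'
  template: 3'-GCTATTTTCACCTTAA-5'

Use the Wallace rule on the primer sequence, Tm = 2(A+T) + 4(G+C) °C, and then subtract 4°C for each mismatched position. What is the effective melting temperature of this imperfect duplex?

36°C

Primer base counts: A=7, T=5, G=3, C=1 → A+T=12, G+C=4
Perfect-match Tm = 2(12) + 4(4) = 24 + 16 = 40°C
Mismatches (positions where the bases are not complementary): 1 (at position 12)
Effective Tm = 40 − 1×4 = 40 − 4 = 36°C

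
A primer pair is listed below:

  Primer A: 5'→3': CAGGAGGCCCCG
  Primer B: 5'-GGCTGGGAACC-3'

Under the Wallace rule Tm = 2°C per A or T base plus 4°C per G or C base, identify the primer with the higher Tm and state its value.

Primer A: A+T=2, G+C=10 → Tm = 2(2)+4(10) = 44°C
Primer B: A+T=3, G+C=8 → Tm = 2(3)+4(8) = 38°C
44°C vs 38°C → primer A is higher.

Primer A, 44°C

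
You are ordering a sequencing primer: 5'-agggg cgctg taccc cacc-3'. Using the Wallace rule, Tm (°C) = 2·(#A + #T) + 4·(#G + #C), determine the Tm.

66°C

A=3, C=8, T=2, G=6
AT pairs contribute 5, GC pairs contribute 14.
Tm = 4·14 + 2·5 = 56 + 10 = 66°C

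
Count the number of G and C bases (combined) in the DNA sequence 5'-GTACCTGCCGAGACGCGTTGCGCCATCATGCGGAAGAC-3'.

G=12, A=8, C=12, T=6
Total G or C: 12 + 12 = 24

24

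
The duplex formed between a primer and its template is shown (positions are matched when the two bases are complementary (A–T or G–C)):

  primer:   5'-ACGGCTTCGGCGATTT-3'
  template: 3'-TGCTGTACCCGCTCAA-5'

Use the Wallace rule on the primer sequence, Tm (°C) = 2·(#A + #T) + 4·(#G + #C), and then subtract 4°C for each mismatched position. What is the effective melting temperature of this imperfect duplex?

Primer base counts: A=2, T=5, G=5, C=4 → A+T=7, G+C=9
Perfect-match Tm = 2(7) + 4(9) = 14 + 36 = 50°C
Mismatches (positions where the bases are not complementary): 4 (at positions 4, 6, 8, 14)
Effective Tm = 50 − 4×4 = 50 − 16 = 34°C

34°C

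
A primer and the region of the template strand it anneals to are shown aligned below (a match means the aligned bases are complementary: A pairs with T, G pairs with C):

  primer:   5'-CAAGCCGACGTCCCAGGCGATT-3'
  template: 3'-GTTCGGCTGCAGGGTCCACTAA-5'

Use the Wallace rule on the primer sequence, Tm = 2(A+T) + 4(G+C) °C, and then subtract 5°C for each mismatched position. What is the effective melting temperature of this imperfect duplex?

Primer base counts: A=5, T=3, G=6, C=8 → A+T=8, G+C=14
Perfect-match Tm = 2(8) + 4(14) = 16 + 56 = 72°C
Mismatches (positions where the bases are not complementary): 1 (at position 18)
Effective Tm = 72 − 1×5 = 72 − 5 = 67°C

67°C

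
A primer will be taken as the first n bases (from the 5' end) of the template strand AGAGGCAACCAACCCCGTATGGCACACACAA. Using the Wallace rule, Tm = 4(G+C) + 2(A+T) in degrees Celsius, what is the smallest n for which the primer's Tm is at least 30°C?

n = 10

First 9 bases: AGAGGCAAC → Tm = 28°C (< 30°C)
First 10 bases: AGAGGCAACC → Tm = 32°C (≥ 30°C)
Each additional base adds 2°C (A/T) or 4°C (G/C), so Tm is non-decreasing in n; n = 10 is the first length to reach 30°C.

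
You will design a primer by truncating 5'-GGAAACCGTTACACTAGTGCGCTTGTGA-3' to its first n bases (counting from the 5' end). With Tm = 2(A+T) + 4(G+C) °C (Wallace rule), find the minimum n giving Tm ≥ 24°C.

n = 8

First 7 bases: GGAAACC → Tm = 22°C (< 24°C)
First 8 bases: GGAAACCG → Tm = 26°C (≥ 24°C)
Since every base adds ≥2°C, Tm only increases with n, so the threshold is first crossed at n = 8.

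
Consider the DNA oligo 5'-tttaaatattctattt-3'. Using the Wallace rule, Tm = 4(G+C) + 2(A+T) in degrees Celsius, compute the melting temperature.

T=10, C=1, G=0, A=5
AT pairs contribute 15, GC pairs contribute 1.
Tm = 4·1 + 2·15 = 4 + 30 = 34°C

34°C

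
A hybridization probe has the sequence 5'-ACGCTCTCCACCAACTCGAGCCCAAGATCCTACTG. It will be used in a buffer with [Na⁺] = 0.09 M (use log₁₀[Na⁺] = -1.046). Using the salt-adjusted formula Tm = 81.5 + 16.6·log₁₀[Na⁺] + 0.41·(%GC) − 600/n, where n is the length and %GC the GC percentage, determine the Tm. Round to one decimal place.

Length n = 35. Base counts: C=15, A=9, G=5, T=6
G+C = 20, so %GC = 20/35 × 100 = 57.143%
Salt term: 16.6 × (-1.046) = -17.364
GC term: 0.41 × 57.143 = 23.429; length term: −600/35 = −17.143
Tm = 81.5 + (-17.364) + 23.429 − 17.143 = 70.422 → 70.4°C

70.4°C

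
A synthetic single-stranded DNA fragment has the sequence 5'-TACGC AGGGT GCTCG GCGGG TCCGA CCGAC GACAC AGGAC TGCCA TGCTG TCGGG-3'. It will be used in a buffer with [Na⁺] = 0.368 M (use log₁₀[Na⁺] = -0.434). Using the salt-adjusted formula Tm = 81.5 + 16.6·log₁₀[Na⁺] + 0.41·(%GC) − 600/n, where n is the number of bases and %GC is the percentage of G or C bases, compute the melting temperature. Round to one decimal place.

Length n = 55. Scanning the sequence gives C=17, G=21, T=8, A=9.
G+C = 38, so %GC = 38/55 × 100 = 69.091%
Salt term: 16.6 × (-0.434) = -7.204
GC term: 0.41 × 69.091 = 28.327; length term: −600/55 = −10.909
Tm = 81.5 + (-7.204) + 28.327 − 10.909 = 91.714 → 91.7°C

91.7°C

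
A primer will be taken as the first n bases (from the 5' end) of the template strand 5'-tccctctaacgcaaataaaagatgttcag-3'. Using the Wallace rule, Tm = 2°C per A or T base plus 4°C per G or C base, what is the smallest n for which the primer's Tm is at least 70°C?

n = 26

First 25 bases: TCCCTCTAACGCAAATAAAAGATGT → Tm = 68°C (< 70°C)
First 26 bases: TCCCTCTAACGCAAATAAAAGATGTT → Tm = 70°C (≥ 70°C)
Since every base adds ≥2°C, Tm only increases with n, so the threshold is first crossed at n = 26.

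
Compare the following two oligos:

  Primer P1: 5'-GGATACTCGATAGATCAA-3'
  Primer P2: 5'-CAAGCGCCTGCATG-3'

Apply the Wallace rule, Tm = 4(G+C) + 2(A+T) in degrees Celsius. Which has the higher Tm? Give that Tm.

Primer P1, 50°C

Primer P1: A+T=11, G+C=7 → Tm = 2(11)+4(7) = 50°C
Primer P2: A+T=5, G+C=9 → Tm = 2(5)+4(9) = 46°C
50°C vs 46°C → primer P1 is higher.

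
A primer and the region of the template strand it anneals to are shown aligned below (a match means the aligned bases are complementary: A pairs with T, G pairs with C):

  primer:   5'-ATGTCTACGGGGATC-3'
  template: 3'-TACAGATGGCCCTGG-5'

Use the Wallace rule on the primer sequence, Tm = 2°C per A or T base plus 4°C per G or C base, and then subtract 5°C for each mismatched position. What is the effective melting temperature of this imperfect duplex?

36°C

Primer base counts: A=3, T=4, G=5, C=3 → A+T=7, G+C=8
Perfect-match Tm = 2(7) + 4(8) = 14 + 32 = 46°C
Mismatches (positions where the bases are not complementary): 2 (at positions 9, 14)
Effective Tm = 46 − 2×5 = 46 − 10 = 36°C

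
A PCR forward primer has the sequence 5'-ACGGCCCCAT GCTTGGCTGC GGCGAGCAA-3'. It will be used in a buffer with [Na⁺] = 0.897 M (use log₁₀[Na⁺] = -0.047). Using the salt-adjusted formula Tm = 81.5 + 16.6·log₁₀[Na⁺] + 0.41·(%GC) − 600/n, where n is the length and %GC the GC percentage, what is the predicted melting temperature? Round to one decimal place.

Length n = 29. Base counts: G=10, A=5, C=10, T=4
G+C = 20, so %GC = 20/29 × 100 = 68.966%
Salt term: 16.6 × (-0.047) = -0.78
GC term: 0.41 × 68.966 = 28.276; length term: −600/29 = −20.69
Tm = 81.5 + (-0.78) + 28.276 − 20.69 = 88.306 → 88.3°C

88.3°C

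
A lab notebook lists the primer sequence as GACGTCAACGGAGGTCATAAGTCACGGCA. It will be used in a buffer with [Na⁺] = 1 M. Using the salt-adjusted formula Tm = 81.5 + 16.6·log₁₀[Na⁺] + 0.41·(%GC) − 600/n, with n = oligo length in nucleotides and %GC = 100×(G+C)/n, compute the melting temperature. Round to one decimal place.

Length n = 29. Counting bases: C=7, G=9, T=4, A=9
G+C = 16, so %GC = 16/29 × 100 = 55.172%
Salt term: 16.6 × (0) = 0
GC term: 0.41 × 55.172 = 22.621; length term: −600/29 = −20.69
Tm = 81.5 + (0) + 22.621 − 20.69 = 83.431 → 83.4°C

83.4°C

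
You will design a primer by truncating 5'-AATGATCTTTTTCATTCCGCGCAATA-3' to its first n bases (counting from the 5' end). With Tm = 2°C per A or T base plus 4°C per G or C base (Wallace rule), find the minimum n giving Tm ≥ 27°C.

First 11 bases: AATGATCTTTT → Tm = 26°C (< 27°C)
First 12 bases: AATGATCTTTTT → Tm = 28°C (≥ 27°C)
Each additional base adds 2°C (A/T) or 4°C (G/C), so Tm is non-decreasing in n; n = 12 is the first length to reach 27°C.

n = 12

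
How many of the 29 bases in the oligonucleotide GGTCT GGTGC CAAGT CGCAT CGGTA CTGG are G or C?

18

Base counts: G=11, C=7, T=7, A=4
G+C = 11 + 7 = 18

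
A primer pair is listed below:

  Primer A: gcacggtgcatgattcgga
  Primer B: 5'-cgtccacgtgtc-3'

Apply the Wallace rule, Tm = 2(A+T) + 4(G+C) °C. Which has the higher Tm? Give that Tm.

Primer A, 60°C

Primer A: A+T=8, G+C=11 → Tm = 2(8)+4(11) = 60°C
Primer B: A+T=4, G+C=8 → Tm = 2(4)+4(8) = 40°C
60°C vs 40°C → primer A is higher.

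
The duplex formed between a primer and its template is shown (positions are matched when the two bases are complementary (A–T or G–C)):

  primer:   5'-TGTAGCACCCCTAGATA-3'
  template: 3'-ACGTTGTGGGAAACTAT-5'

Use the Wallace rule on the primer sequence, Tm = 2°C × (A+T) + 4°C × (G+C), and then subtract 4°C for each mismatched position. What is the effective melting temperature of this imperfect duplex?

34°C

Primer base counts: A=5, T=4, G=3, C=5 → A+T=9, G+C=8
Perfect-match Tm = 2(9) + 4(8) = 18 + 32 = 50°C
Mismatches (positions where the bases are not complementary): 4 (at positions 3, 5, 11, 13)
Effective Tm = 50 − 4×4 = 50 − 16 = 34°C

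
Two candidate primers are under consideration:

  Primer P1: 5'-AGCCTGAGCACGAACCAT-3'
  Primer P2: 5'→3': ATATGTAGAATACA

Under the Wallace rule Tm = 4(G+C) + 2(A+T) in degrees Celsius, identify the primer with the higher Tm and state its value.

Primer P1: A+T=8, G+C=10 → Tm = 2(8)+4(10) = 56°C
Primer P2: A+T=11, G+C=3 → Tm = 2(11)+4(3) = 34°C
56°C vs 34°C → primer P1 is higher.

Primer P1, 56°C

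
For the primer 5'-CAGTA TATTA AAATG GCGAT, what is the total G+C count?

Base counts: A=8, C=2, T=6, G=4
G+C = 4 + 2 = 6

6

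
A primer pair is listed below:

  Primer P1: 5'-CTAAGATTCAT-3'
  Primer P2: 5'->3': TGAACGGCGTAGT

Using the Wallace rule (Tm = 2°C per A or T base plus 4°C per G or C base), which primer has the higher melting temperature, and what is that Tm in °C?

Primer P1: A+T=8, G+C=3 → Tm = 2(8)+4(3) = 28°C
Primer P2: A+T=6, G+C=7 → Tm = 2(6)+4(7) = 40°C
28°C vs 40°C → primer P2 is higher.

Primer P2, 40°C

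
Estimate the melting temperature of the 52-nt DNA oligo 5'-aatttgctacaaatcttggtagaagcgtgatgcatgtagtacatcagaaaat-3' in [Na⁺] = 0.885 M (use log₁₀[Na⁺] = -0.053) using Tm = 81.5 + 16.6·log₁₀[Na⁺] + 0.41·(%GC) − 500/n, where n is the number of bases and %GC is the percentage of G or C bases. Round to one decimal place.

Length n = 52. A=19, C=7, T=15, G=11
G+C = 18, so %GC = 18/52 × 100 = 34.615%
Salt term: 16.6 × (-0.053) = -0.88
GC term: 0.41 × 34.615 = 14.192; length term: −500/52 = −9.615
Tm = 81.5 + (-0.88) + 14.192 − 9.615 = 85.197 → 85.2°C

85.2°C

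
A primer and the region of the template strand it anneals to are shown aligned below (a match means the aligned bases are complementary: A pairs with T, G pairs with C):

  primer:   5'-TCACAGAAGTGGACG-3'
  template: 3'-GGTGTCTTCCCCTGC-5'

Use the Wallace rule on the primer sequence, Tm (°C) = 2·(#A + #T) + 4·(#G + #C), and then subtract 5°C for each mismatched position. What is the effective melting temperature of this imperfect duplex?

36°C

Primer base counts: A=5, T=2, G=5, C=3 → A+T=7, G+C=8
Perfect-match Tm = 2(7) + 4(8) = 14 + 32 = 46°C
Mismatches (positions where the bases are not complementary): 2 (at positions 1, 10)
Effective Tm = 46 − 2×5 = 46 − 10 = 36°C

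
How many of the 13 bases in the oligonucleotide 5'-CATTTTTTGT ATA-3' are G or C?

Scanning the sequence gives G=1, C=1, T=8, A=3.
Total G or C: 1 + 1 = 2

2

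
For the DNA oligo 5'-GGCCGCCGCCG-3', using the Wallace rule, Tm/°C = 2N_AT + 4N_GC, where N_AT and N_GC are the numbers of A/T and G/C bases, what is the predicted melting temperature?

44°C

Scanning the sequence gives G=5, A=0, T=0, C=6.
AT pairs contribute 0, GC pairs contribute 11.
Tm = 2(0) + 4(11) = 0 + 44 = 44°C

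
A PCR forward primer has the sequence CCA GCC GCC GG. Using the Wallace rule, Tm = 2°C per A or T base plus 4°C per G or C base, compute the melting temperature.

Base counts: T=0, A=1, C=6, G=4
A+T = 1, G+C = 10
Tm = 4·10 + 2·1 = 40 + 2 = 42°C

42°C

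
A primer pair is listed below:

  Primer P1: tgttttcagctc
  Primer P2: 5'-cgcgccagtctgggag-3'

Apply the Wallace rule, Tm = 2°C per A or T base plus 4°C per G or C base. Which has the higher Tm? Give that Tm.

Primer P2, 56°C

Primer P1: A+T=7, G+C=5 → Tm = 2(7)+4(5) = 34°C
Primer P2: A+T=4, G+C=12 → Tm = 2(4)+4(12) = 56°C
34°C vs 56°C → primer P2 is higher.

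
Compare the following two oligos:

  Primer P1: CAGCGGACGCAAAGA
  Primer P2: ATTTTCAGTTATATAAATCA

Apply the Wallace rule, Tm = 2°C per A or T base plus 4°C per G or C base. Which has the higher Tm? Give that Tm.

Primer P1: A+T=6, G+C=9 → Tm = 2(6)+4(9) = 48°C
Primer P2: A+T=17, G+C=3 → Tm = 2(17)+4(3) = 46°C
48°C vs 46°C → primer P1 is higher.

Primer P1, 48°C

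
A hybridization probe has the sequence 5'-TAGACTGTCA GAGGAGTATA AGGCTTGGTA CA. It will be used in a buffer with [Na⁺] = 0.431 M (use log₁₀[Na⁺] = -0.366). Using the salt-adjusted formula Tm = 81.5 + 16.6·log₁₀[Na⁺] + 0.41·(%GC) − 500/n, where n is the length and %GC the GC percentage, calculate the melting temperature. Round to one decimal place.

Length n = 32. Base counts: C=4, G=10, T=8, A=10
G+C = 14, so %GC = 14/32 × 100 = 43.75%
Salt term: 16.6 × (-0.366) = -6.076
GC term: 0.41 × 43.75 = 17.938; length term: −500/32 = −15.625
Tm = 81.5 + (-6.076) + 17.938 − 15.625 = 77.737 → 77.7°C

77.7°C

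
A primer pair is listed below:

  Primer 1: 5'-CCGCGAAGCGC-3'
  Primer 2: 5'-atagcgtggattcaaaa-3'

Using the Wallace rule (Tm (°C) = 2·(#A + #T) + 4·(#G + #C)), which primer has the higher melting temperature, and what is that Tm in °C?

Primer 2, 46°C

Primer 1: A+T=2, G+C=9 → Tm = 2(2)+4(9) = 40°C
Primer 2: A+T=11, G+C=6 → Tm = 2(11)+4(6) = 46°C
40°C vs 46°C → primer 2 is higher.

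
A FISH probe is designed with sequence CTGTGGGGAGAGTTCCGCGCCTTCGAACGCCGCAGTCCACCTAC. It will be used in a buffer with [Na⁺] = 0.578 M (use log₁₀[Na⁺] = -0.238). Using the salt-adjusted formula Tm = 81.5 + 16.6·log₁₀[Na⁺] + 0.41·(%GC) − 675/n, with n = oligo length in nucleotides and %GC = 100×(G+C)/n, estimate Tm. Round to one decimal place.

Length n = 44. Counting bases: T=8, C=16, G=13, A=7
G+C = 29, so %GC = 29/44 × 100 = 65.909%
Salt term: 16.6 × (-0.238) = -3.951
GC term: 0.41 × 65.909 = 27.023; length term: −675/44 = −15.341
Tm = 81.5 + (-3.951) + 27.023 − 15.341 = 89.231 → 89.2°C

89.2°C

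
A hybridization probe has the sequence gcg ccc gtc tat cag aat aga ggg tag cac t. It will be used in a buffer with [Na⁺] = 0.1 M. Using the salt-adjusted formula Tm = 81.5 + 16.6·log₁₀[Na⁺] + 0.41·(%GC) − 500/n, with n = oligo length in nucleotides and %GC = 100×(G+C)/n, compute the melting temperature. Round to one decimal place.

Length n = 31. Base counts: T=6, C=8, G=9, A=8
G+C = 17, so %GC = 17/31 × 100 = 54.839%
Salt term: 16.6 × (-1) = -16.6
GC term: 0.41 × 54.839 = 22.484; length term: −500/31 = −16.129
Tm = 81.5 + (-16.6) + 22.484 − 16.129 = 71.255 → 71.3°C

71.3°C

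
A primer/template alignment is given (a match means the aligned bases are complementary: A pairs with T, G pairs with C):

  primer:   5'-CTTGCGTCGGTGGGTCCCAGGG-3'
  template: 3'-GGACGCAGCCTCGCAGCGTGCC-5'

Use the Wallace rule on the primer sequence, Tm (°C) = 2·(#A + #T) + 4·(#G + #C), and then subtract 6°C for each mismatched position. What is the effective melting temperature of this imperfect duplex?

46°C

Primer base counts: A=1, T=5, G=10, C=6 → A+T=6, G+C=16
Perfect-match Tm = 2(6) + 4(16) = 12 + 64 = 76°C
Mismatches (positions where the bases are not complementary): 5 (at positions 2, 11, 13, 17, 20)
Effective Tm = 76 − 5×6 = 76 − 30 = 46°C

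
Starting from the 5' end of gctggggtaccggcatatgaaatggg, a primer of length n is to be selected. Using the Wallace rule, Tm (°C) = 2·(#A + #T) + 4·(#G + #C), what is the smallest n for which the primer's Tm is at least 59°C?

n = 19

First 18 bases: GCTGGGGTACCGGCATAT → Tm = 58°C (< 59°C)
First 19 bases: GCTGGGGTACCGGCATATG → Tm = 62°C (≥ 59°C)
Each additional base adds 2°C (A/T) or 4°C (G/C), so Tm is non-decreasing in n; n = 19 is the first length to reach 59°C.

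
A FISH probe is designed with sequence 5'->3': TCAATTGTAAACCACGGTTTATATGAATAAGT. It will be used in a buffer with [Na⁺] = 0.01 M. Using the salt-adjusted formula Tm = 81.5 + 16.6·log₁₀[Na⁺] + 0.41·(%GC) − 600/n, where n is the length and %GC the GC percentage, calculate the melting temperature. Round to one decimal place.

41.1°C

Length n = 32. Counting bases: A=12, G=5, T=11, C=4
G+C = 9, so %GC = 9/32 × 100 = 28.125%
Salt term: 16.6 × (-2) = -33.2
GC term: 0.41 × 28.125 = 11.531; length term: −600/32 = −18.75
Tm = 81.5 + (-33.2) + 11.531 − 18.75 = 41.081 → 41.1°C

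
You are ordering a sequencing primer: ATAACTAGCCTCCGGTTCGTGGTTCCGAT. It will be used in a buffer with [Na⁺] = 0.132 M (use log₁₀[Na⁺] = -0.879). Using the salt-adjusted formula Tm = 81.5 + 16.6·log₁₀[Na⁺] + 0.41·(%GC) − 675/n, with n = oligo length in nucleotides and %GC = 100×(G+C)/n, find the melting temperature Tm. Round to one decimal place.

64.8°C

Length n = 29. A=5, T=9, C=8, G=7
G+C = 15, so %GC = 15/29 × 100 = 51.724%
Salt term: 16.6 × (-0.879) = -14.591
GC term: 0.41 × 51.724 = 21.207; length term: −675/29 = −23.276
Tm = 81.5 + (-14.591) + 21.207 − 23.276 = 64.84 → 64.8°C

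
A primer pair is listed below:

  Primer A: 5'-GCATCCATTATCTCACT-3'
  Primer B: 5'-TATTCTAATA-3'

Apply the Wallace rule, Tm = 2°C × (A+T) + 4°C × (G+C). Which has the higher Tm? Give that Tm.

Primer A: A+T=10, G+C=7 → Tm = 2(10)+4(7) = 48°C
Primer B: A+T=9, G+C=1 → Tm = 2(9)+4(1) = 22°C
48°C vs 22°C → primer A is higher.

Primer A, 48°C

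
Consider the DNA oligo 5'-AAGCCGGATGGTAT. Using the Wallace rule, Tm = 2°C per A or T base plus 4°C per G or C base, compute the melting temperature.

42°C

Scanning the sequence gives C=2, T=3, A=4, G=5.
A+T = 7, G+C = 7
Tm = 2×7 + 4×7 = 42°C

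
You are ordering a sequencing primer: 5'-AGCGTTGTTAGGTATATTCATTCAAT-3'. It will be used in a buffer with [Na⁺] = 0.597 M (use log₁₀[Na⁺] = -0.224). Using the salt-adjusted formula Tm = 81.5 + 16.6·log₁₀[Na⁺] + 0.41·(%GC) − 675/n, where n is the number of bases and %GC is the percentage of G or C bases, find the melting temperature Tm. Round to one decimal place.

Length n = 26. Scanning the sequence gives A=7, G=5, C=3, T=11.
G+C = 8, so %GC = 8/26 × 100 = 30.769%
Salt term: 16.6 × (-0.224) = -3.718
GC term: 0.41 × 30.769 = 12.615; length term: −675/26 = −25.962
Tm = 81.5 + (-3.718) + 12.615 − 25.962 = 64.435 → 64.4°C

64.4°C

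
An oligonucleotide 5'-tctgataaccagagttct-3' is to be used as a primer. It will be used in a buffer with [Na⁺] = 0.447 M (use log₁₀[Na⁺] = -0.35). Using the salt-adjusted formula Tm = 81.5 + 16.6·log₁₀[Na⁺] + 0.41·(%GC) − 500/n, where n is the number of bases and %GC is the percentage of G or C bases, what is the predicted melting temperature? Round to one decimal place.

63.9°C

Length n = 18. Scanning the sequence gives C=4, A=5, G=3, T=6.
G+C = 7, so %GC = 7/18 × 100 = 38.889%
Salt term: 16.6 × (-0.35) = -5.81
GC term: 0.41 × 38.889 = 15.944; length term: −500/18 = −27.778
Tm = 81.5 + (-5.81) + 15.944 − 27.778 = 63.856 → 63.9°C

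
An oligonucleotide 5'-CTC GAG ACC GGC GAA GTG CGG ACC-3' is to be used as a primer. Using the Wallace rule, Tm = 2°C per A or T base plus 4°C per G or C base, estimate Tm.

Counting bases: C=8, G=9, A=5, T=2
A+T = 7, G+C = 17
Tm = 2×7 + 4×17 = 82°C

82°C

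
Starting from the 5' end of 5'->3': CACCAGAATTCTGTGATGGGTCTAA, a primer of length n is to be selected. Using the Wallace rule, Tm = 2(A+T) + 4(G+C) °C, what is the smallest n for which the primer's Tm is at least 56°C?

n = 19

First 18 bases: CACCAGAATTCTGTGATG → Tm = 52°C (< 56°C)
First 19 bases: CACCAGAATTCTGTGATGG → Tm = 56°C (≥ 56°C)
Since every base adds ≥2°C, Tm only increases with n, so the threshold is first crossed at n = 19.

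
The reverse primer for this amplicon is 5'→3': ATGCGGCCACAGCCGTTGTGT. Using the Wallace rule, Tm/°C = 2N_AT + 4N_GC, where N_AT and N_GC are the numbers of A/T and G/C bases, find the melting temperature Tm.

68°C

Counting bases: G=7, C=6, A=3, T=5
So N_AT = 8 and N_GC = 13.
Tm = 2×8 + 4×13 = 68°C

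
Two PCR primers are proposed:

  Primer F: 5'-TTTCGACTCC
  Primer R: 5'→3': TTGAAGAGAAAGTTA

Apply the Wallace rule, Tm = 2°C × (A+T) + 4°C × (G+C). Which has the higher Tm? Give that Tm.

Primer F: A+T=5, G+C=5 → Tm = 2(5)+4(5) = 30°C
Primer R: A+T=11, G+C=4 → Tm = 2(11)+4(4) = 38°C
30°C vs 38°C → primer R is higher.

Primer R, 38°C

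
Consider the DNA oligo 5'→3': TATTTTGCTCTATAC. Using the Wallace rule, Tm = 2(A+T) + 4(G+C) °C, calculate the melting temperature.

38°C

Base counts: G=1, C=3, A=3, T=8
A+T = 11, G+C = 4
Tm = 2×11 + 4×4 = 38°C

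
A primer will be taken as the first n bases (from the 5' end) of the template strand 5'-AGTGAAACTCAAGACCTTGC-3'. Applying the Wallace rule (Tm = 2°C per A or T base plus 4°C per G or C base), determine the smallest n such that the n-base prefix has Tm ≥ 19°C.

First 7 bases: AGTGAAA → Tm = 18°C (< 19°C)
First 8 bases: AGTGAAAC → Tm = 22°C (≥ 19°C)
Each additional base adds 2°C (A/T) or 4°C (G/C), so Tm is non-decreasing in n; n = 8 is the first length to reach 19°C.

n = 8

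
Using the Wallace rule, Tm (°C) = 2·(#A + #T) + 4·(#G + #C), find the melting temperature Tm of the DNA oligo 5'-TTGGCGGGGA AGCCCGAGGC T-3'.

G=10, T=3, C=5, A=3
A+T = 6, G+C = 15
Tm = 2(6) + 4(15) = 12 + 60 = 72°C

72°C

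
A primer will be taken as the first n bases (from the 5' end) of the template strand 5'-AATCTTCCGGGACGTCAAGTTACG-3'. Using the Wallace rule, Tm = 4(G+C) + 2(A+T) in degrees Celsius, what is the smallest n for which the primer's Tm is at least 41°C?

n = 14

First 13 bases: AATCTTCCGGGAC → Tm = 40°C (< 41°C)
First 14 bases: AATCTTCCGGGACG → Tm = 44°C (≥ 41°C)
Since every base adds ≥2°C, Tm only increases with n, so the threshold is first crossed at n = 14.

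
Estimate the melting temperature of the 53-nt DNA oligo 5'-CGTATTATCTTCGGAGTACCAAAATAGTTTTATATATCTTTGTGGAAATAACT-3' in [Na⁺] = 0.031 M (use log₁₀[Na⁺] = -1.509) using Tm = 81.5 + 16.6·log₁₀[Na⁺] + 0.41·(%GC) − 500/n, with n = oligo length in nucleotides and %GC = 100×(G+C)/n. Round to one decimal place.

Length n = 53. Scanning the sequence gives G=8, T=21, C=7, A=17.
G+C = 15, so %GC = 15/53 × 100 = 28.302%
Salt term: 16.6 × (-1.509) = -25.049
GC term: 0.41 × 28.302 = 11.604; length term: −500/53 = −9.434
Tm = 81.5 + (-25.049) + 11.604 − 9.434 = 58.621 → 58.6°C

58.6°C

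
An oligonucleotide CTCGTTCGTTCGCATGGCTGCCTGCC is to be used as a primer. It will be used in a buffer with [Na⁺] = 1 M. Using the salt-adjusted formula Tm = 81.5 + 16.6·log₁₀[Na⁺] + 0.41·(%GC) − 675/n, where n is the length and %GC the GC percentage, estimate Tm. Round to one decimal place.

82.3°C

Length n = 26. Counting bases: T=8, C=10, A=1, G=7
G+C = 17, so %GC = 17/26 × 100 = 65.385%
Salt term: 16.6 × (0) = 0
GC term: 0.41 × 65.385 = 26.808; length term: −675/26 = −25.962
Tm = 81.5 + (0) + 26.808 − 25.962 = 82.346 → 82.3°C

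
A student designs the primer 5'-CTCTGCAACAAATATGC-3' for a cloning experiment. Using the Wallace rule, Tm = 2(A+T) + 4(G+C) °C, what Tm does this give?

Counting bases: G=2, C=5, T=4, A=6
AT pairs contribute 10, GC pairs contribute 7.
Tm = 2×10 + 4×7 = 48°C

48°C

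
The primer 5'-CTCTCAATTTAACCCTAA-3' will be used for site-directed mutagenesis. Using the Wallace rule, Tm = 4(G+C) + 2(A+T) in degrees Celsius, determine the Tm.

Scanning the sequence gives C=6, G=0, T=6, A=6.
So N_AT = 12 and N_GC = 6.
Tm = 4·6 + 2·12 = 24 + 24 = 48°C

48°C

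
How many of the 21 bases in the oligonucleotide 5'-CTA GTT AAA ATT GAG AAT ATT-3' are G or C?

Scanning the sequence gives A=9, T=8, G=3, C=1.
Total G or C: 3 + 1 = 4

4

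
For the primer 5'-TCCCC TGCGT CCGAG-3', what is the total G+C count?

11

Base counts: G=4, T=3, C=7, A=1
Total G or C: 4 + 7 = 11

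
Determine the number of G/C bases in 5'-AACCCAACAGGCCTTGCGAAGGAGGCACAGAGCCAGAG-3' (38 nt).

T=2, A=13, G=12, C=11
G+C = 12 + 11 = 23

23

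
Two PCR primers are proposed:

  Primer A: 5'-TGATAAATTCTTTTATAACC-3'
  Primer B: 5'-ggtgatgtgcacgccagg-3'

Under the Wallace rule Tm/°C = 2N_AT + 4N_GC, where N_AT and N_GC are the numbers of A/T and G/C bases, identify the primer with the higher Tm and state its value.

Primer A: A+T=16, G+C=4 → Tm = 2(16)+4(4) = 48°C
Primer B: A+T=6, G+C=12 → Tm = 2(6)+4(12) = 60°C
48°C vs 60°C → primer B is higher.

Primer B, 60°C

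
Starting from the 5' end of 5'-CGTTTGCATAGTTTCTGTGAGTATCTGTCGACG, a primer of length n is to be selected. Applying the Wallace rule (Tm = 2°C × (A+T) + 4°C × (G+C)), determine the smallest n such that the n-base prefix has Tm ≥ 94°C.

First 32 bases: CGTTTGCATAGTTTCTGTGAGTATCTGTCGAC → Tm = 92°C (< 94°C)
First 33 bases: CGTTTGCATAGTTTCTGTGAGTATCTGTCGACG → Tm = 96°C (≥ 94°C)
Each additional base adds 2°C (A/T) or 4°C (G/C), so Tm is non-decreasing in n; n = 33 is the first length to reach 94°C.

n = 33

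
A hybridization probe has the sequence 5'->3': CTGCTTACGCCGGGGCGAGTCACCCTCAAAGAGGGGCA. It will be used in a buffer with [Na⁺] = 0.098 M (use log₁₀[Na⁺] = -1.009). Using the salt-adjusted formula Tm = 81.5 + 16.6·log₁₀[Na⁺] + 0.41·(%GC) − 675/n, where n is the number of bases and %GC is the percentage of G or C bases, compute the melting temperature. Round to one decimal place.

Length n = 38. Base counts: A=8, G=13, C=12, T=5
G+C = 25, so %GC = 25/38 × 100 = 65.789%
Salt term: 16.6 × (-1.009) = -16.749
GC term: 0.41 × 65.789 = 26.973; length term: −675/38 = −17.763
Tm = 81.5 + (-16.749) + 26.973 − 17.763 = 73.961 → 74.0°C

74.0°C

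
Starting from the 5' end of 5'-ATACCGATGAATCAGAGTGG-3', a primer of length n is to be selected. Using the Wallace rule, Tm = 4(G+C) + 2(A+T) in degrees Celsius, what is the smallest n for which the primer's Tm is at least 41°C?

First 14 bases: ATACCGATGAATCA → Tm = 38°C (< 41°C)
First 15 bases: ATACCGATGAATCAG → Tm = 42°C (≥ 41°C)
Since every base adds ≥2°C, Tm only increases with n, so the threshold is first crossed at n = 15.

n = 15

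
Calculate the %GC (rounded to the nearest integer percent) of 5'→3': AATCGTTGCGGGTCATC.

C=4, T=5, G=5, A=3
G+C = 5 + 4 = 9 out of 17 bases
%GC = 9/17 × 100 = 52.94% ≈ 53%

53%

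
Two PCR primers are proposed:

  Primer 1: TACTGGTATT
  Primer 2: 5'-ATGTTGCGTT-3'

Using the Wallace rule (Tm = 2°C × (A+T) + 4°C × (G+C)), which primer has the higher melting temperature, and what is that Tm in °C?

Primer 1: A+T=7, G+C=3 → Tm = 2(7)+4(3) = 26°C
Primer 2: A+T=6, G+C=4 → Tm = 2(6)+4(4) = 28°C
26°C vs 28°C → primer 2 is higher.

Primer 2, 28°C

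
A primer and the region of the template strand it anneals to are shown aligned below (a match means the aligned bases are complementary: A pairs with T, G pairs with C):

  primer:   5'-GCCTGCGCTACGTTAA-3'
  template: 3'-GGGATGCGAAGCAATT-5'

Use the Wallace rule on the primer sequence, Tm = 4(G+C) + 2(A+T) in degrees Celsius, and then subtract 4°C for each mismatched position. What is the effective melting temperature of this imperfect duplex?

Primer base counts: A=3, T=4, G=4, C=5 → A+T=7, G+C=9
Perfect-match Tm = 2(7) + 4(9) = 14 + 36 = 50°C
Mismatches (positions where the bases are not complementary): 3 (at positions 1, 5, 10)
Effective Tm = 50 − 3×4 = 50 − 12 = 38°C

38°C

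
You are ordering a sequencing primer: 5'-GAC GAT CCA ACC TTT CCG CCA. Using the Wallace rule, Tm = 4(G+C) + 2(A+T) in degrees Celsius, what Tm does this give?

66°C

Base counts: G=3, A=5, C=9, T=4
A+T = 9, G+C = 12
Tm = 4·12 + 2·9 = 48 + 18 = 66°C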